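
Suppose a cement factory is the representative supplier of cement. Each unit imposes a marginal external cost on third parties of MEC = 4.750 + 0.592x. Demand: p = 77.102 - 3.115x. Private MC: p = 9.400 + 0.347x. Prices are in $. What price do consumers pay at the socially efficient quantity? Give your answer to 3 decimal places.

P = $28.731

Social marginal cost = private MC + MEC = 14.150 + 0.939x.
Set SMC = demand: 14.150 + 0.939x = 77.102 - 3.115x → x* = 15.5284.
Consumer price on the demand curve at x*: 77.102 − 3.115×15.5284 = 28.7310.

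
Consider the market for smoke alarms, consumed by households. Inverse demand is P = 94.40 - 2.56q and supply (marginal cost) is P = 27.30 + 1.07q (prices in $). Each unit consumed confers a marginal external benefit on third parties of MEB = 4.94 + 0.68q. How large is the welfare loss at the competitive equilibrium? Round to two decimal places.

Market equilibrium (private): 27.30 + 1.07q = 94.40 - 2.56q → q_m = 18.4848.
Social marginal benefit = demand + MEB = 99.34 - 1.88q.
Set SMB = MC: 99.34 - 1.88q = 27.30 + 1.07q → q* = 24.4203.
The welfare-loss triangle has base |q_m − q*| and height MEB(q_m) (the vertical gap between SMB and MC is zero at q* and MEB at q_m).
DWL = ½ × 5.9355 × 17.5097 = 51.9644.

DWL = $51.96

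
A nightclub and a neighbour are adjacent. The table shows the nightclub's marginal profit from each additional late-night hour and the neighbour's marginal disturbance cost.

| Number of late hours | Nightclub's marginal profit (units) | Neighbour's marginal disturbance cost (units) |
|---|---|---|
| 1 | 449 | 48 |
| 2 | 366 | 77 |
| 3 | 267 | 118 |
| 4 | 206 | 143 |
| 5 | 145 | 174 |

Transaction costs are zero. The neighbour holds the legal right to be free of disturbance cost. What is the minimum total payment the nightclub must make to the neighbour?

Efficient level: marginal profit ≥ marginal disturbance cost through level 4, so k* = 4.
With the neighbour holding the right, the nightclub must at least compensate total damage at k*: 48 + 77 + 118 + 143 = 386.

386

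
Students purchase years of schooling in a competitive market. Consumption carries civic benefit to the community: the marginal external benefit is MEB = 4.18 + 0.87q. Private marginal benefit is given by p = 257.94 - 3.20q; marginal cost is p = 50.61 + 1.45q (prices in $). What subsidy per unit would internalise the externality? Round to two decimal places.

Social marginal benefit = demand + MEB = 262.12 - 2.33q.
Set SMB = MC: 262.12 - 2.33q = 50.61 + 1.45q → q* = 55.9550.
The Pigouvian subsidy equals MEB at q*: 4.18 + 0.87×55.9550 = 52.8609.

subsidy = $52.86 per unit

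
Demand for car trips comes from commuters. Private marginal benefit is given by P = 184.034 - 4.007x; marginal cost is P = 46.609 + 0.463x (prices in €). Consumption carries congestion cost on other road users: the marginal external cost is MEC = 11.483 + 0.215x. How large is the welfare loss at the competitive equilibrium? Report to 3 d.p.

DWL = €34.936

Market equilibrium (private): 46.609 + 0.463x = 184.034 - 4.007x → x_m = 30.7438.
Social marginal benefit = demand − MEC = 172.551 - 4.222x.
Set SMB = MC: 172.551 - 4.222x = 46.609 + 0.463x → x* = 26.8820.
Between x* and x_m the wedge MC − SMB runs linearly from 0 to MEC(x_m), so the loss is a triangle.
DWL = ½ × 3.8618 × 18.0929 = 34.9356.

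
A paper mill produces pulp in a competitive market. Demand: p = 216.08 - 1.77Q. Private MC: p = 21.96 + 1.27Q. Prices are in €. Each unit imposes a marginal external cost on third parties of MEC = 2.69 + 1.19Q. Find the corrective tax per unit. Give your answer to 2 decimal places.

Social marginal cost = private MC + MEC = 24.65 + 2.46Q.
Set SMC = demand: 24.65 + 2.46Q = 216.08 - 1.77Q → Q* = 45.2553.
The Pigouvian tax equals MEC at Q*: 2.69 + 1.19×45.2553 = 56.5438.

tax = €56.54 per unit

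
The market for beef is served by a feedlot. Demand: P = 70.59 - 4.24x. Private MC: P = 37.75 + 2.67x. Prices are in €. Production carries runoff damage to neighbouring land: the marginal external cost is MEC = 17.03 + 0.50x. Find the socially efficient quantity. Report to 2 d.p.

x* = 2.13

Social marginal cost = private MC + MEC = 54.78 + 3.17x.
Set SMC = demand: 54.78 + 3.17x = 70.59 - 4.24x → x* = 2.1336.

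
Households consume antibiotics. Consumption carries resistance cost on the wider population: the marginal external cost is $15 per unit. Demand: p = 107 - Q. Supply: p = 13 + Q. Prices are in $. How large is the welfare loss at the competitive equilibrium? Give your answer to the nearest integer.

Market equilibrium (private): 13 + Q = 107 - Q → Q_m = 47.0000.
Social marginal benefit = demand − MEC = 92 - Q.
Set SMB = MC: 92 - Q = 13 + Q → Q* = 39.5000.
Between Q* and Q_m the wedge MC − SMB runs linearly from 0 to MEC(Q_m), so the loss is a triangle.
DWL = ½ × 7.5000 × 15.0000 = 56.2500.

DWL = $56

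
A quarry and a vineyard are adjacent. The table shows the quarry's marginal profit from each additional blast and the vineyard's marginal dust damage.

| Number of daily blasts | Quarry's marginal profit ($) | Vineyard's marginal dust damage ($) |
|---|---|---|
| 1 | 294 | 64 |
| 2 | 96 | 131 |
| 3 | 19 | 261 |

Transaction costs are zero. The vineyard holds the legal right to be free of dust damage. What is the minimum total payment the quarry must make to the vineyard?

$64

Efficient level: marginal profit ≥ marginal dust damage through level 1, so k* = 1.
With the vineyard holding the right, the quarry must at least compensate total damage at k*: 64 = 64.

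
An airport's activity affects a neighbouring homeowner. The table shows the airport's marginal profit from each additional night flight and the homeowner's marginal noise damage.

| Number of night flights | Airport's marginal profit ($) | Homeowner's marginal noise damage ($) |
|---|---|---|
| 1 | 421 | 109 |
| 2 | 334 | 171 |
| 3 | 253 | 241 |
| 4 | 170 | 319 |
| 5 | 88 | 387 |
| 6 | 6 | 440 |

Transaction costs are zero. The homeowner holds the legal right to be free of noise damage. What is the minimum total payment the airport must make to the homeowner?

$521

Efficient level: marginal profit ≥ marginal noise damage through level 3, so k* = 3.
With the homeowner holding the right, the airport must at least compensate total damage at k*: 109 + 171 + 241 = 521.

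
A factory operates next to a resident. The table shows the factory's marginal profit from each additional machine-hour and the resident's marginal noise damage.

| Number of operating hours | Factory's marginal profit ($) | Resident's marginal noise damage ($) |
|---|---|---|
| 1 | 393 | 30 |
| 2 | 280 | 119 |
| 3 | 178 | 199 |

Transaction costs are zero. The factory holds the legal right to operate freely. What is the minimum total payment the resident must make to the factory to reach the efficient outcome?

Left alone the factory would choose level 3 (marginal profit stays positive).
Efficient level: k* = 2 (marginal profit ≥ marginal noise damage through 2).
The resident must at least cover the factory's forgone profit from cutting 3→2: 178 = 178.

$178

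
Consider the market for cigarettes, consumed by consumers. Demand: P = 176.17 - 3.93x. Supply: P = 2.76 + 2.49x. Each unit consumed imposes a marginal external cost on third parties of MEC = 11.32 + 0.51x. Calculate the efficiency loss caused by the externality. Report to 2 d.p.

DWL = 45.44

Market equilibrium (private): 2.76 + 2.49x = 176.17 - 3.93x → x_m = 27.0109.
Social marginal benefit = demand − MEC = 164.85 - 4.44x.
Set SMB = MC: 164.85 - 4.44x = 2.76 + 2.49x → x* = 23.3896.
The welfare-loss triangle has base |x_m − x*| and height MEC(x_m) (the vertical gap between SMB and MC is zero at x* and MEC at x_m).
DWL = ½ × 3.6213 × 25.0956 = 45.4393.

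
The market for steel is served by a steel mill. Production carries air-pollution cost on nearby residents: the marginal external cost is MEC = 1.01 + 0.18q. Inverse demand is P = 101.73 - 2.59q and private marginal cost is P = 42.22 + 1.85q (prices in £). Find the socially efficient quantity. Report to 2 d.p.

q* = 12.66

Social marginal cost = private MC + MEC = 43.23 + 2.03q.
Set SMC = demand: 43.23 + 2.03q = 101.73 - 2.59q → q* = 12.6623.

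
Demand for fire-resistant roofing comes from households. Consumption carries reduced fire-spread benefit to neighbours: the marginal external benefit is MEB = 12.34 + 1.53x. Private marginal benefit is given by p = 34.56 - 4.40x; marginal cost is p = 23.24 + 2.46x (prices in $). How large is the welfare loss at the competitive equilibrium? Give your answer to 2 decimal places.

Market equilibrium (private): 23.24 + 2.46x = 34.56 - 4.40x → x_m = 1.6501.
Social marginal benefit = demand + MEB = 46.90 - 2.87x.
Set SMB = MC: 46.90 - 2.87x = 23.24 + 2.46x → x* = 4.4390.
The loss is the area between SMB and MC from x* to x_m; with linear curves that's a triangle of height MEB(x_m).
DWL = ½ × 2.7889 × 14.8647 = 20.7281.

DWL = $20.73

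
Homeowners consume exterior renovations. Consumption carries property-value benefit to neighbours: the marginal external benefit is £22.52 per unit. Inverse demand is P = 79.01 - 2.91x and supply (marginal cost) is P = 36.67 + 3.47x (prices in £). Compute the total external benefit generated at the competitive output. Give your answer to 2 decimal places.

£149.45

Market equilibrium (private): 36.67 + 3.47x = 79.01 - 2.91x → x_m = 6.6364.
Total external benefit = MEB × x_m = 22.52 × 6.6364 = 149.4517.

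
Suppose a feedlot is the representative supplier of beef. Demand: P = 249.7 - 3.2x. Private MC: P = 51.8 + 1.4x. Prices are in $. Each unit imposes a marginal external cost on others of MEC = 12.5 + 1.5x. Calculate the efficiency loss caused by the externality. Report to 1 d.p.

Market equilibrium (private): 51.8 + 1.4x = 249.7 - 3.2x → x_m = 43.0217.
Social marginal cost = private MC + MEC = 64.3 + 2.9x.
Set SMC = demand: 64.3 + 2.9x = 249.7 - 3.2x → x* = 30.3934.
The welfare-loss triangle has base |x_m − x*| and height MEC(x_m) (the vertical gap between SMC and demand is zero at x* and MEC at x_m).
DWL = ½ × 12.6283 × 77.0326 = 486.3954.

DWL = $486.4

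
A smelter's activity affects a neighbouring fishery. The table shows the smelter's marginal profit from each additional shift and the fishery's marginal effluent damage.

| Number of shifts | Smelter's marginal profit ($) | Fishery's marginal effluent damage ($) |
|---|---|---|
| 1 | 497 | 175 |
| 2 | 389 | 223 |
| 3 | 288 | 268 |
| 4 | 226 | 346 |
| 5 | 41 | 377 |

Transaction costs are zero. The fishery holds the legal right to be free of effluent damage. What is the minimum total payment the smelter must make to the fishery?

Efficient level: marginal profit ≥ marginal effluent damage through level 3, so k* = 3.
With the fishery holding the right, the smelter must at least compensate total damage at k*: 175 + 223 + 268 = 666.

$666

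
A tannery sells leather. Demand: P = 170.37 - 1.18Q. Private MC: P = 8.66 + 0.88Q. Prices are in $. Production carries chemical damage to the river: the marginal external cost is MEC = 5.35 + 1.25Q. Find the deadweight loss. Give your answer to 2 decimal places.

DWL = $1617.38

Market equilibrium (private): 8.66 + 0.88Q = 170.37 - 1.18Q → Q_m = 78.5000.
Social marginal cost = private MC + MEC = 14.01 + 2.13Q.
Set SMC = demand: 14.01 + 2.13Q = 170.37 - 1.18Q → Q* = 47.2387.
The welfare-loss triangle has base |Q_m − Q*| and height MEC(Q_m) (the vertical gap between SMC and demand is zero at Q* and MEC at Q_m).
DWL = ½ × 31.2613 × 103.4750 = 1617.3815.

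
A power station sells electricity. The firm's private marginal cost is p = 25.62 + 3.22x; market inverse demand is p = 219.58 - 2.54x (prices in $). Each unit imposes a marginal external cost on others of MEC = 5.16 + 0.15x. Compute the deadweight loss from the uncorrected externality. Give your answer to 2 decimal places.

Market equilibrium (private): 25.62 + 3.22x = 219.58 - 2.54x → x_m = 33.6736.
Social marginal cost = private MC + MEC = 30.78 + 3.37x.
Set SMC = demand: 30.78 + 3.37x = 219.58 - 2.54x → x* = 31.9459.
The welfare-loss triangle has base |x_m − x*| and height MEC(x_m) (the vertical gap between SMC and demand is zero at x* and MEC at x_m).
DWL = ½ × 1.7277 × 10.2110 = 8.8208.

DWL = $8.82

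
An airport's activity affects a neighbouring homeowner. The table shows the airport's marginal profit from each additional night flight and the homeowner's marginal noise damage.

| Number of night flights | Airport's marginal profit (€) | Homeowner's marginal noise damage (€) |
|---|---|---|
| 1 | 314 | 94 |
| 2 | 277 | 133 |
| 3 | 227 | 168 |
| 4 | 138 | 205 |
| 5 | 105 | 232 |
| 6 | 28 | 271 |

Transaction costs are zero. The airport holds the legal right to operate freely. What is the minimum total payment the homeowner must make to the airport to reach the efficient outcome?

Left alone the airport would choose level 6 (marginal profit stays positive).
Efficient level: k* = 3 (marginal profit ≥ marginal noise damage through 3).
The homeowner must at least cover the airport's forgone profit from cutting 6→3: 138 + 105 + 28 = 271.

€271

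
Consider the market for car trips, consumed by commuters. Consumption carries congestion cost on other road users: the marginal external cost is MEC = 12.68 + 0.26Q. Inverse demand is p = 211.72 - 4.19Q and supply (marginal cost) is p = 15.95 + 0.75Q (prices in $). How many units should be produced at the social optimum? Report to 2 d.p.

Q* = 35.21

Social marginal benefit = demand − MEC = 199.04 - 4.45Q.
Set SMB = MC: 199.04 - 4.45Q = 15.95 + 0.75Q → Q* = 35.2096.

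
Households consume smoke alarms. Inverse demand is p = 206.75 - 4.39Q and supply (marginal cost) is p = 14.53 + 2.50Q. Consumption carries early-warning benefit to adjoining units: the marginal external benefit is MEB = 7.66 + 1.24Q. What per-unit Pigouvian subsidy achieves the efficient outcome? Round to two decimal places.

subsidy = 51.53 per unit

Social marginal benefit = demand + MEB = 214.41 - 3.15Q.
Set SMB = MC: 214.41 - 3.15Q = 14.53 + 2.50Q → Q* = 35.3770.
The Pigouvian subsidy equals MEB at Q*: 7.66 + 1.24×35.3770 = 51.5275.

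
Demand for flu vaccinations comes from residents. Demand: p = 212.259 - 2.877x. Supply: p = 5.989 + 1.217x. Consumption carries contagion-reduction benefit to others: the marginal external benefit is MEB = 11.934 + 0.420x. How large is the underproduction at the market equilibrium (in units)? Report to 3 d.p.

9.008 units

Market equilibrium (private): 5.989 + 1.217x = 212.259 - 2.877x → x_m = 50.3835.
Social marginal benefit = demand + MEB = 224.193 - 2.457x.
Set SMB = MC: 224.193 - 2.457x = 5.989 + 1.217x → x* = 59.3914.
Gap = |50.3835 − 59.3914| = 9.0079.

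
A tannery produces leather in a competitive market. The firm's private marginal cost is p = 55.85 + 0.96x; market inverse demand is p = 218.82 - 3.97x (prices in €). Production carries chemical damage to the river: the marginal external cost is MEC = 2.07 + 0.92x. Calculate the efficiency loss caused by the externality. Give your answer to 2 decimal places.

DWL = €90.18

Market equilibrium (private): 55.85 + 0.96x = 218.82 - 3.97x → x_m = 33.0568.
Social marginal cost = private MC + MEC = 57.92 + 1.88x.
Set SMC = demand: 57.92 + 1.88x = 218.82 - 3.97x → x* = 27.5043.
The loss is the area between SMC and demand from x* to x_m; with linear curves that's a triangle of height MEC(x_m).
DWL = ½ × 5.5525 × 32.4823 = 90.1790.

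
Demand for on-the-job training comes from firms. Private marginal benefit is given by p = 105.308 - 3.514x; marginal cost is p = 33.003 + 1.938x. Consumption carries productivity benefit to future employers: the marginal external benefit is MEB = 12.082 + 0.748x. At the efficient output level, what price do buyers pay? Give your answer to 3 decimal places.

Social marginal benefit = demand + MEB = 117.390 - 2.766x.
Set SMB = MC: 117.390 - 2.766x = 33.003 + 1.938x → x* = 17.9394.
Consumer price on the demand curve at x*: 105.308 − 3.514×17.9394 = 42.2689.

P = 42.269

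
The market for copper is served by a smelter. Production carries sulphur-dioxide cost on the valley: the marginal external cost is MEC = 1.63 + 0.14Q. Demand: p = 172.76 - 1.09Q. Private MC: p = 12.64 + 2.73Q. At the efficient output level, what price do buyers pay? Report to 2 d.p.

Social marginal cost = private MC + MEC = 14.27 + 2.87Q.
Set SMC = demand: 14.27 + 2.87Q = 172.76 - 1.09Q → Q* = 40.0227.
Consumer price on the demand curve at Q*: 172.76 − 1.09×40.0227 = 129.1353.

P = 129.14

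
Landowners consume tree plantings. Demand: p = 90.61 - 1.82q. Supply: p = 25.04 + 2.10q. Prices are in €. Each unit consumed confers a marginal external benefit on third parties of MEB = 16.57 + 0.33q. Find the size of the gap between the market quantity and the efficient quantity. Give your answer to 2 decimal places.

Market equilibrium (private): 25.04 + 2.10q = 90.61 - 1.82q → q_m = 16.7270.
Social marginal benefit = demand + MEB = 107.18 - 1.49q.
Set SMB = MC: 107.18 - 1.49q = 25.04 + 2.10q → q* = 22.8802.
Gap = |16.7270 − 22.8802| = 6.1532.

6.15 units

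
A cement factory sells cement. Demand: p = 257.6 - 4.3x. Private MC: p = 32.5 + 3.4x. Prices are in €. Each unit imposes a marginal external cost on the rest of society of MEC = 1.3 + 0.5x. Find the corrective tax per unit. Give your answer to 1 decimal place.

Social marginal cost = private MC + MEC = 33.8 + 3.9x.
Set SMC = demand: 33.8 + 3.9x = 257.6 - 4.3x → x* = 27.2927.
The Pigouvian tax equals MEC at x*: 1.3 + 0.5×27.2927 = 14.9464.

tax = €14.9 per unit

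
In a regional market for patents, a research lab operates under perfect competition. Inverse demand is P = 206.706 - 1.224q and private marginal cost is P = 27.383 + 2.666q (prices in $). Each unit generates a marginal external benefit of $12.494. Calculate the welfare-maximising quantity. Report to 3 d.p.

Social marginal cost = private MC − MEB = 14.889 + 2.666q.
Set SMC = demand: 14.889 + 2.666q = 206.706 - 1.224q → q* = 49.3103.

q* = 49.310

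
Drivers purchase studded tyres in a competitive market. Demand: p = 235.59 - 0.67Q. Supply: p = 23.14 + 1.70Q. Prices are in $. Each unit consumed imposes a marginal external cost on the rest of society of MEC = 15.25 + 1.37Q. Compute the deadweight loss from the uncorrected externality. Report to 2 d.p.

Market equilibrium (private): 23.14 + 1.70Q = 235.59 - 0.67Q → Q_m = 89.6414.
Social marginal benefit = demand − MEC = 220.34 - 2.04Q.
Set SMB = MC: 220.34 - 2.04Q = 23.14 + 1.70Q → Q* = 52.7273.
Height of the DWL triangle at Q_m is MC(Q_m) − SMB(Q_m) = MEC(Q_m) = 138.0586.
DWL = ½ × 36.9141 × 138.0586 = 2548.1545.

DWL = $2548.15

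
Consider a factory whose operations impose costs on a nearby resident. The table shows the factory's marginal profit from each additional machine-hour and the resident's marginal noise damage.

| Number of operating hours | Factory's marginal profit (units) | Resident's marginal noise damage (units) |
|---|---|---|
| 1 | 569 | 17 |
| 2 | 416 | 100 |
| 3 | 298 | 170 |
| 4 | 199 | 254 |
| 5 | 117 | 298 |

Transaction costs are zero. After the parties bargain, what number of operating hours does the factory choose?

Bargaining reaches the level where marginal profit last exceeds marginal noise damage.
That holds through level 3 (298 ≥ 170) but not at 4 (199 < 254).

3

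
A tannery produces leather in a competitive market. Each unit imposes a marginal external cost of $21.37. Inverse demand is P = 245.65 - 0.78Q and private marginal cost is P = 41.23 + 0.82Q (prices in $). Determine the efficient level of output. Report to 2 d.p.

Q* = 114.41

Social marginal cost = private MC + MEC = 62.60 + 0.82Q.
Set SMC = demand: 62.60 + 0.82Q = 245.65 - 0.78Q → Q* = 114.4063.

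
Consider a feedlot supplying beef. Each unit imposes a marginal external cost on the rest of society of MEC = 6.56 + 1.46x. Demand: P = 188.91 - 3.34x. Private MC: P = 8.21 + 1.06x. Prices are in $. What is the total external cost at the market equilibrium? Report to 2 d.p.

Market equilibrium (private): 8.21 + 1.06x = 188.91 - 3.34x → x_m = 41.0682.
Total external cost = ∫₀^{x_m} (6.56 + 1.46x) dx = 6.56×41.0682 + ½×1.46×41.0682² = 1500.6232.

$1500.62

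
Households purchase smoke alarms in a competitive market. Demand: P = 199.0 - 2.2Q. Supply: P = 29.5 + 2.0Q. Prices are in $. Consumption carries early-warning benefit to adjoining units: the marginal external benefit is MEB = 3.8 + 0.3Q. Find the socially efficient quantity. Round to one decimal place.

Q* = 44.4

Social marginal benefit = demand + MEB = 202.8 - 1.9Q.
Set SMB = MC: 202.8 - 1.9Q = 29.5 + 2.0Q → Q* = 44.4359.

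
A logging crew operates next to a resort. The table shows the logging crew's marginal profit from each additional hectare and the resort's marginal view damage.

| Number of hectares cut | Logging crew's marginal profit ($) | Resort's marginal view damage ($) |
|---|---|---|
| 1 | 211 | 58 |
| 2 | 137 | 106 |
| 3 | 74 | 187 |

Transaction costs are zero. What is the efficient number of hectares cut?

Bargaining reaches the level where marginal profit last exceeds marginal view damage.
That holds through level 2 (137 ≥ 106) but not at 3 (74 < 187).

2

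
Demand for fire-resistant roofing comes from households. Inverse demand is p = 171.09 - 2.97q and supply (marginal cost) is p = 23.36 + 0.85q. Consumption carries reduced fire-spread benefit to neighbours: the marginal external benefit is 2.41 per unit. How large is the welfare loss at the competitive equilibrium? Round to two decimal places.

Market equilibrium (private): 23.36 + 0.85q = 171.09 - 2.97q → q_m = 38.6728.
Social marginal benefit = demand + MEB = 173.50 - 2.97q.
Set SMB = MC: 173.50 - 2.97q = 23.36 + 0.85q → q* = 39.3037.
Between q* and q_m the wedge SMB − MC runs linearly from 0 to MEB(q_m), so the loss is a triangle.
DWL = ½ × 0.6309 × 2.4100 = 0.7602.

DWL = 0.76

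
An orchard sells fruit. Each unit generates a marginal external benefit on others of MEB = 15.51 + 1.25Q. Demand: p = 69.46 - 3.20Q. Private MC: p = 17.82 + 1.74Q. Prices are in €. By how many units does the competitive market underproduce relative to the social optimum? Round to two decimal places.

7.74 units

Market equilibrium (private): 17.82 + 1.74Q = 69.46 - 3.20Q → Q_m = 10.4534.
Social marginal cost = private MC − MEB = 2.31 + 0.49Q.
Set SMC = demand: 2.31 + 0.49Q = 69.46 - 3.20Q → Q* = 18.1978.
Gap = |10.4534 − 18.1978| = 7.7444.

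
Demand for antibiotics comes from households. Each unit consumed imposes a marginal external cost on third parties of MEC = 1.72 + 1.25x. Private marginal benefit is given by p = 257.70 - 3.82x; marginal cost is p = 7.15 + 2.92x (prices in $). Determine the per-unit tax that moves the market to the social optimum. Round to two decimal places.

Social marginal benefit = demand − MEC = 255.98 - 5.07x.
Set SMB = MC: 255.98 - 5.07x = 7.15 + 2.92x → x* = 31.1427.
The Pigouvian tax equals MEC at x*: 1.72 + 1.25×31.1427 = 40.6484.

tax = $40.65 per unit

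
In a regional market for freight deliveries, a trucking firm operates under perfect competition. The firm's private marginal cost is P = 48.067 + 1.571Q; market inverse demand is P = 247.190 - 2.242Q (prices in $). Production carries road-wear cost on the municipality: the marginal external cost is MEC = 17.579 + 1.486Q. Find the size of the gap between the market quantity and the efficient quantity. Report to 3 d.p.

Market equilibrium (private): 48.067 + 1.571Q = 247.190 - 2.242Q → Q_m = 52.2221.
Social marginal cost = private MC + MEC = 65.646 + 3.057Q.
Set SMC = demand: 65.646 + 3.057Q = 247.190 - 2.242Q → Q* = 34.2600.
Gap = |52.2221 − 34.2600| = 17.9621.

17.962 units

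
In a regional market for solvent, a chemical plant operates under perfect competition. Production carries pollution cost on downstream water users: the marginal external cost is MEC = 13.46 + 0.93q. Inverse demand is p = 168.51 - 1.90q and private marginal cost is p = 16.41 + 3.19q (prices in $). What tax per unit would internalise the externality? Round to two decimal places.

tax = $34.88 per unit

Social marginal cost = private MC + MEC = 29.87 + 4.12q.
Set SMC = demand: 29.87 + 4.12q = 168.51 - 1.90q → q* = 23.0299.
The Pigouvian tax equals MEC at q*: 13.46 + 0.93×23.0299 = 34.8778.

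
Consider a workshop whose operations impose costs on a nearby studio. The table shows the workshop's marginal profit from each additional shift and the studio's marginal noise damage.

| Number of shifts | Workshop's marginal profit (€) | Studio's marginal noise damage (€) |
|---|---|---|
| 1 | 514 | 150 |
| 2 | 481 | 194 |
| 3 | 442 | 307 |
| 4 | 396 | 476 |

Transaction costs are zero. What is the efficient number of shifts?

Bargaining reaches the level where marginal profit last exceeds marginal noise damage.
That holds through level 3 (442 ≥ 307) but not at 4 (396 < 476).

3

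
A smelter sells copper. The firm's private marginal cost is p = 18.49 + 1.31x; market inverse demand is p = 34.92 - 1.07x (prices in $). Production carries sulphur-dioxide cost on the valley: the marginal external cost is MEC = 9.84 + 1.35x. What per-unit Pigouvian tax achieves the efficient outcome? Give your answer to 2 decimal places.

tax = $12.23 per unit

Social marginal cost = private MC + MEC = 28.33 + 2.66x.
Set SMC = demand: 28.33 + 2.66x = 34.92 - 1.07x → x* = 1.7668.
The Pigouvian tax equals MEC at x*: 9.84 + 1.35×1.7668 = 12.2252.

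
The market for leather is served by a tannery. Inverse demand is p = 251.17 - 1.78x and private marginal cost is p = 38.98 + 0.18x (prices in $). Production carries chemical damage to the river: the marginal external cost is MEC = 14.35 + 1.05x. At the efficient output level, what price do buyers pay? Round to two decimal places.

P = $134.17

Social marginal cost = private MC + MEC = 53.33 + 1.23x.
Set SMC = demand: 53.33 + 1.23x = 251.17 - 1.78x → x* = 65.7276.
Consumer price on the demand curve at x*: 251.17 − 1.78×65.7276 = 134.1749.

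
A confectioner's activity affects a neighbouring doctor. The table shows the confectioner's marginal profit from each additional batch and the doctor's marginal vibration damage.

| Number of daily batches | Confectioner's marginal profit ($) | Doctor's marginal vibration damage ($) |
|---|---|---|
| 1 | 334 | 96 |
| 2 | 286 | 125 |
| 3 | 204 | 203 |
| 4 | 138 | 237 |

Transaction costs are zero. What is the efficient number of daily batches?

3

Bargaining reaches the level where marginal profit last exceeds marginal vibration damage.
That holds through level 3 (204 ≥ 203) but not at 4 (138 < 237).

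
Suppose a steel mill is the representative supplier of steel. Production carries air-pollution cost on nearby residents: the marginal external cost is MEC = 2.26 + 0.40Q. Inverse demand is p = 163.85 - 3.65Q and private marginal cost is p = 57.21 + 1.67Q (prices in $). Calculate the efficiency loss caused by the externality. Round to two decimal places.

DWL = $9.23

Market equilibrium (private): 57.21 + 1.67Q = 163.85 - 3.65Q → Q_m = 20.0451.
Social marginal cost = private MC + MEC = 59.47 + 2.07Q.
Set SMC = demand: 59.47 + 2.07Q = 163.85 - 3.65Q → Q* = 18.2483.
The loss is the area between SMC and demand from Q* to Q_m; with linear curves that's a triangle of height MEC(Q_m).
DWL = ½ × 1.7968 × 10.2780 = 9.2338.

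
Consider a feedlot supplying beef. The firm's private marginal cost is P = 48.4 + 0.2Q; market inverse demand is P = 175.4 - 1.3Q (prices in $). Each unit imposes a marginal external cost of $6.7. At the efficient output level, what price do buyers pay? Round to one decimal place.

P = $71.1

Social marginal cost = private MC + MEC = 55.1 + 0.2Q.
Set SMC = demand: 55.1 + 0.2Q = 175.4 - 1.3Q → Q* = 80.2000.
Consumer price on the demand curve at Q*: 175.4 − 1.3×80.2000 = 71.1400.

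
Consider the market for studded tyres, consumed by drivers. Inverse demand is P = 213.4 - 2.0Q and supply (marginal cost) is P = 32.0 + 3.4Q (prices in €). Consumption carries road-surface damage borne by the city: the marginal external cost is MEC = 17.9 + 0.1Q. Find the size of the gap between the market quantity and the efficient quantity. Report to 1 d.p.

Market equilibrium (private): 32.0 + 3.4Q = 213.4 - 2.0Q → Q_m = 33.5926.
Social marginal benefit = demand − MEC = 195.5 - 2.1Q.
Set SMB = MC: 195.5 - 2.1Q = 32.0 + 3.4Q → Q* = 29.7273.
Gap = |33.5926 − 29.7273| = 3.8653.

3.9 units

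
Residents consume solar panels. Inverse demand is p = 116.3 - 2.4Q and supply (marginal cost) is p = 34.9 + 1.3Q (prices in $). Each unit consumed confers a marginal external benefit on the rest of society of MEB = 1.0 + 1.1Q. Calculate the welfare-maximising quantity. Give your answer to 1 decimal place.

Social marginal benefit = demand + MEB = 117.3 - 1.3Q.
Set SMB = MC: 117.3 - 1.3Q = 34.9 + 1.3Q → Q* = 31.6923.

Q* = 31.7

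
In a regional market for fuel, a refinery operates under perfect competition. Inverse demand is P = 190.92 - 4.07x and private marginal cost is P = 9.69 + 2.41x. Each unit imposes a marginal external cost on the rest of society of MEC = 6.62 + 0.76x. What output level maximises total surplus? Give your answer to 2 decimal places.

Social marginal cost = private MC + MEC = 16.31 + 3.17x.
Set SMC = demand: 16.31 + 3.17x = 190.92 - 4.07x → x* = 24.1174.

x* = 24.12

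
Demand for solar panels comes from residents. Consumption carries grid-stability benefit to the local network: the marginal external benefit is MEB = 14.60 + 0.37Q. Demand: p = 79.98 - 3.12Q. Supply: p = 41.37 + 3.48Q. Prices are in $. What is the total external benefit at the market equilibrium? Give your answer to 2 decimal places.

Market equilibrium (private): 41.37 + 3.48Q = 79.98 - 3.12Q → Q_m = 5.8500.
Total external benefit = ∫₀^{Q_m} (14.60 + 0.37Q) dQ = 14.60×5.8500 + ½×0.37×5.8500² = 91.7412.

$91.74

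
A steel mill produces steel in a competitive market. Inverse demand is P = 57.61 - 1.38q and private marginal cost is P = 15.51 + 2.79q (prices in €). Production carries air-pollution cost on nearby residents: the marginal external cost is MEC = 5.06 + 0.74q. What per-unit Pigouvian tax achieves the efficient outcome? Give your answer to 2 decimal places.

Social marginal cost = private MC + MEC = 20.57 + 3.53q.
Set SMC = demand: 20.57 + 3.53q = 57.61 - 1.38q → q* = 7.5438.
The Pigouvian tax equals MEC at q*: 5.06 + 0.74×7.5438 = 10.6424.

tax = €10.64 per unit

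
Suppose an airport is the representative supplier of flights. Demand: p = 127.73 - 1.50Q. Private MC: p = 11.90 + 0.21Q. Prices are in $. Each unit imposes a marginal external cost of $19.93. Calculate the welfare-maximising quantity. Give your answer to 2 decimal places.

Q* = 56.08

Social marginal cost = private MC + MEC = 31.83 + 0.21Q.
Set SMC = demand: 31.83 + 0.21Q = 127.73 - 1.50Q → Q* = 56.0819.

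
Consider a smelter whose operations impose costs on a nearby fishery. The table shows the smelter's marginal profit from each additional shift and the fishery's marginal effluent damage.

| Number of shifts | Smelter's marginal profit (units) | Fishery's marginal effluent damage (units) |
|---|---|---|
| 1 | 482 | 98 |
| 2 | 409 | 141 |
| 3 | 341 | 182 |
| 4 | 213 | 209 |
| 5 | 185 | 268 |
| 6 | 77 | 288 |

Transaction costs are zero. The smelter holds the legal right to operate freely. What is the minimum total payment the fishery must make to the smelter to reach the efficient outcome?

Left alone the smelter would choose level 6 (marginal profit stays positive).
Efficient level: k* = 4 (marginal profit ≥ marginal effluent damage through 4).
The fishery must at least cover the smelter's forgone profit from cutting 6→4: 185 + 77 = 262.

262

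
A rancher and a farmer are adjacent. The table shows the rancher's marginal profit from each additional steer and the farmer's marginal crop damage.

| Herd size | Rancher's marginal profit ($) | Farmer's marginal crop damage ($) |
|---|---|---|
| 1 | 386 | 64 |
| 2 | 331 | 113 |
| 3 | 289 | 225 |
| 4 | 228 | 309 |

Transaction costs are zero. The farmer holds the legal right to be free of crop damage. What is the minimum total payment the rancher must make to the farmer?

Efficient level: marginal profit ≥ marginal crop damage through level 3, so k* = 3.
With the farmer holding the right, the rancher must at least compensate total damage at k*: 64 + 113 + 225 = 402.

$402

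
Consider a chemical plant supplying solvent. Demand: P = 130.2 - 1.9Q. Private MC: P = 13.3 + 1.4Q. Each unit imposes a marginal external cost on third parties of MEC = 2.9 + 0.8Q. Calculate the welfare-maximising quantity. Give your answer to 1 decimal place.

Q* = 27.8

Social marginal cost = private MC + MEC = 16.2 + 2.2Q.
Set SMC = demand: 16.2 + 2.2Q = 130.2 - 1.9Q → Q* = 27.8049.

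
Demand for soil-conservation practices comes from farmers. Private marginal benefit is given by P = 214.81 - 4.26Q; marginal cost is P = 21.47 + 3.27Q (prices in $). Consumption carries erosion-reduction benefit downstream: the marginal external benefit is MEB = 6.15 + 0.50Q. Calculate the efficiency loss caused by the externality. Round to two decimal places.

DWL = $25.64

Market equilibrium (private): 21.47 + 3.27Q = 214.81 - 4.26Q → Q_m = 25.6760.
Social marginal benefit = demand + MEB = 220.96 - 3.76Q.
Set SMB = MC: 220.96 - 3.76Q = 21.47 + 3.27Q → Q* = 28.3770.
The loss is the area between SMB and MC from Q* to Q_m; with linear curves that's a triangle of height MEB(Q_m).
DWL = ½ × 2.7010 × 18.9880 = 25.6433.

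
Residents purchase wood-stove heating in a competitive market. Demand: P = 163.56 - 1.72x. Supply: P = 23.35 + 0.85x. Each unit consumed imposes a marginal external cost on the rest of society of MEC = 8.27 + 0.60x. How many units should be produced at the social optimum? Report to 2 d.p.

Social marginal benefit = demand − MEC = 155.29 - 2.32x.
Set SMB = MC: 155.29 - 2.32x = 23.35 + 0.85x → x* = 41.6215.

x* = 41.62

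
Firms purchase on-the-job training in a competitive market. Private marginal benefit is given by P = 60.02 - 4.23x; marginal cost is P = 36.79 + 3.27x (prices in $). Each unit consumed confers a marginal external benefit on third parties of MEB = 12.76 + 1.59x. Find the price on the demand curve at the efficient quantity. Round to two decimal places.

Social marginal benefit = demand + MEB = 72.78 - 2.64x.
Set SMB = MC: 72.78 - 2.64x = 36.79 + 3.27x → x* = 6.0897.
Consumer price on the demand curve at x*: 60.02 − 4.23×6.0897 = 34.2606.

P = $34.26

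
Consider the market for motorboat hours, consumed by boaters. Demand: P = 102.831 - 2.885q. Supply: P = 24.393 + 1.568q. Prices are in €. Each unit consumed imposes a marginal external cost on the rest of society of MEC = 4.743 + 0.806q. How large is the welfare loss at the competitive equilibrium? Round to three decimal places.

DWL = €34.107

Market equilibrium (private): 24.393 + 1.568q = 102.831 - 2.885q → q_m = 17.6146.
Social marginal benefit = demand − MEC = 98.088 - 3.691q.
Set SMB = MC: 98.088 - 3.691q = 24.393 + 1.568q → q* = 14.0131.
Height of the DWL triangle at q_m is MC(q_m) − SMB(q_m) = MEC(q_m) = 18.9404.
DWL = ½ × 3.6015 × 18.9404 = 34.1069.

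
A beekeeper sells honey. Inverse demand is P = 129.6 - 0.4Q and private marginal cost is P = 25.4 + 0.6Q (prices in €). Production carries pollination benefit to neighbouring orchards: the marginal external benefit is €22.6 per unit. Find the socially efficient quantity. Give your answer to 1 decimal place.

Q* = 126.8

Social marginal cost = private MC − MEB = 2.8 + 0.6Q.
Set SMC = demand: 2.8 + 0.6Q = 129.6 - 0.4Q → Q* = 126.8000.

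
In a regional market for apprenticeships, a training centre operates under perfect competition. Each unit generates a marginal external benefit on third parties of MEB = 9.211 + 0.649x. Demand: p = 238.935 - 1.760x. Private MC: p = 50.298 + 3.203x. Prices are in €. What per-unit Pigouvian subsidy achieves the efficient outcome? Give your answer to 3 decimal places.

Social marginal cost = private MC − MEB = 41.087 + 2.554x.
Set SMC = demand: 41.087 + 2.554x = 238.935 - 1.760x → x* = 45.8618.
The Pigouvian subsidy equals MEB at x*: 9.211 + 0.649×45.8618 = 38.9753.

subsidy = €38.975 per unit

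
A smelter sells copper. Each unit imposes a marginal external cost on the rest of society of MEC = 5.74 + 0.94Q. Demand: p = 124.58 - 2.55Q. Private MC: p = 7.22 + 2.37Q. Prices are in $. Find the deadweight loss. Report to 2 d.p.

DWL = $67.67

Market equilibrium (private): 7.22 + 2.37Q = 124.58 - 2.55Q → Q_m = 23.8537.
Social marginal cost = private MC + MEC = 12.96 + 3.31Q.
Set SMC = demand: 12.96 + 3.31Q = 124.58 - 2.55Q → Q* = 19.0478.
The welfare-loss triangle has base |Q_m − Q*| and height MEC(Q_m) (the vertical gap between SMC and demand is zero at Q* and MEC at Q_m).
DWL = ½ × 4.8059 × 28.1624 = 67.6728.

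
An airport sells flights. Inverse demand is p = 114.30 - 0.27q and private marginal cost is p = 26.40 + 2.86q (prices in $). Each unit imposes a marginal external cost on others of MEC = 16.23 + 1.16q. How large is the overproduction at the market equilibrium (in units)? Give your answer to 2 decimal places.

11.38 units

Market equilibrium (private): 26.40 + 2.86q = 114.30 - 0.27q → q_m = 28.0831.
Social marginal cost = private MC + MEC = 42.63 + 4.02q.
Set SMC = demand: 42.63 + 4.02q = 114.30 - 0.27q → q* = 16.7063.
Gap = |28.0831 − 16.7063| = 11.3768.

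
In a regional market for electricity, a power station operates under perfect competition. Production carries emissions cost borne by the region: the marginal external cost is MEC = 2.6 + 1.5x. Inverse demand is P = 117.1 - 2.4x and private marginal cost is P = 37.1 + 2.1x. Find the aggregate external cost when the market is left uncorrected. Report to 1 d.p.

Market equilibrium (private): 37.1 + 2.1x = 117.1 - 2.4x → x_m = 17.7778.
Total external cost = ∫₀^{x_m} (2.6 + 1.5x) dx = 2.6×17.7778 + ½×1.5×17.7778² = 283.2599.

283.3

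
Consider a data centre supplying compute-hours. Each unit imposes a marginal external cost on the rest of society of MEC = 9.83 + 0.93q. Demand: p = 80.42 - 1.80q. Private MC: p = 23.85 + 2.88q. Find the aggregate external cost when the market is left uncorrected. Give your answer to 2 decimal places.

186.76

Market equilibrium (private): 23.85 + 2.88q = 80.42 - 1.80q → q_m = 12.0876.
Total external cost = ∫₀^{q_m} (9.83 + 0.93q) dq = 9.83×12.0876 + ½×0.93×12.0876² = 186.7623.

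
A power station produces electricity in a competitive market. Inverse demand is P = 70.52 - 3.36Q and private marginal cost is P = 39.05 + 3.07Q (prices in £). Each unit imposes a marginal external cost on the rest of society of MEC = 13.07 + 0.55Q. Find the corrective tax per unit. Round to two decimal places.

Social marginal cost = private MC + MEC = 52.12 + 3.62Q.
Set SMC = demand: 52.12 + 3.62Q = 70.52 - 3.36Q → Q* = 2.6361.
The Pigouvian tax equals MEC at Q*: 13.07 + 0.55×2.6361 = 14.5199.

tax = £14.52 per unit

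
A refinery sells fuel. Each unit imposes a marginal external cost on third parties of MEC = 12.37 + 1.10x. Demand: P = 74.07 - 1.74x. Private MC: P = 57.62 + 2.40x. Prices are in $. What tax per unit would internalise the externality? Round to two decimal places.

tax = $13.23 per unit

Social marginal cost = private MC + MEC = 69.99 + 3.50x.
Set SMC = demand: 69.99 + 3.50x = 74.07 - 1.74x → x* = 0.7786.
The Pigouvian tax equals MEC at x*: 12.37 + 1.10×0.7786 = 13.2265.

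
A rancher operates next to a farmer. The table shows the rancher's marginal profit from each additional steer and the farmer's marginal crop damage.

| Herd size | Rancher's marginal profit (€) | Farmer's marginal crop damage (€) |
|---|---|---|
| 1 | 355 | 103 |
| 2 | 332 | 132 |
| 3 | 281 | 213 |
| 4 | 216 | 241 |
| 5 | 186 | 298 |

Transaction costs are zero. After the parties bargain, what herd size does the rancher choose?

Bargaining reaches the level where marginal profit last exceeds marginal crop damage.
That holds through level 3 (281 ≥ 213) but not at 4 (216 < 241).

3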